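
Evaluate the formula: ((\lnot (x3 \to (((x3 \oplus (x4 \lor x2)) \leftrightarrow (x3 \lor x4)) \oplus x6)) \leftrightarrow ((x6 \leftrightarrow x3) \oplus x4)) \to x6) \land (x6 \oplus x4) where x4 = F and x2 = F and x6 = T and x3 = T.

T

x4 \lor x2 = F \lor F = F
x3 \oplus (x4 \lor x2) = T \oplus F = T
x3 \lor x4 = T \lor F = T
(x3 \oplus (x4 \lor x2)) \leftrightarrow (x3 \lor x4) = T \leftrightarrow T = T
((x3 \oplus (x4 \lor x2)) \leftrightarrow (x3 \lor x4)) \oplus x6 = T \oplus T = F
x3 \to (((x3 \oplus (x4 \lor x2)) \leftrightarrow (x3 \lor x4)) \oplus x6) = T \to F = F
\lnot (x3 \to (((x3 \oplus (x4 \lor x2)) \leftrightarrow (x3 \lor x4)) \oplus x6)) = \lnot F = T
x6 \leftrightarrow x3 = T \leftrightarrow T = T
(x6 \leftrightarrow x3) \oplus x4 = T \oplus F = T
\lnot (x3 \to (((x3 \oplus (x4 \lor x2)) \leftrightarrow (x3 \lor x4)) \oplus x6)) \leftrightarrow ((x6 \leftrightarrow x3) \oplus x4) = T \leftrightarrow T = T
(\lnot (x3 \to (((x3 \oplus (x4 \lor x2)) \leftrightarrow (x3 \lor x4)) \oplus x6)) \leftrightarrow ((x6 \leftrightarrow x3) \oplus x4)) \to x6 = T \to T = T
x6 \oplus x4 = T \oplus F = T
((\lnot (x3 \to (((x3 \oplus (x4 \lor x2)) \leftrightarrow (x3 \lor x4)) \oplus x6)) \leftrightarrow ((x6 \leftrightarrow x3) \oplus x4)) \to x6) \land (x6 \oplus x4) = T \land T = T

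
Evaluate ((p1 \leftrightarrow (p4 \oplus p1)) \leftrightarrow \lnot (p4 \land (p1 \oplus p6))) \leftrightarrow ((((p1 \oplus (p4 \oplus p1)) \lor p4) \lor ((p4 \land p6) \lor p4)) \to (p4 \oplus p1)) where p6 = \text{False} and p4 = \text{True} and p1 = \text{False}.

Substituting p6=\text{False}, p4=\text{True}, p1=\text{False}:
p4 \oplus p1 = \text{True} \oplus \text{False} = \text{True}
p1 \leftrightarrow (p4 \oplus p1) = \text{False} \leftrightarrow \text{True} = \text{False}
p1 \oplus p6 = \text{False} \oplus \text{False} = \text{False}
p4 \land (p1 \oplus p6) = \text{True} \land \text{False} = \text{False}
\lnot (p4 \land (p1 \oplus p6)) = \lnot \text{False} = \text{True}
(p1 \leftrightarrow (p4 \oplus p1)) \leftrightarrow \lnot (p4 \land (p1 \oplus p6)) = \text{False} \leftrightarrow \text{True} = \text{False}
p4 \oplus p1 = \text{True} \oplus \text{False} = \text{True}
p1 \oplus (p4 \oplus p1) = \text{False} \oplus \text{True} = \text{True}
(p1 \oplus (p4 \oplus p1)) \lor p4 = \text{True} \lor \text{True} = \text{True}
p4 \land p6 = \text{True} \land \text{False} = \text{False}
(p4 \land p6) \lor p4 = \text{False} \lor \text{True} = \text{True}
((p1 \oplus (p4 \oplus p1)) \lor p4) \lor ((p4 \land p6) \lor p4) = \text{True} \lor \text{True} = \text{True}
p4 \oplus p1 = \text{True} \oplus \text{False} = \text{True}
(((p1 \oplus (p4 \oplus p1)) \lor p4) \lor ((p4 \land p6) \lor p4)) \to (p4 \oplus p1) = \text{True} \to \text{True} = \text{True}
((p1 \leftrightarrow (p4 \oplus p1)) \leftrightarrow \lnot (p4 \land (p1 \oplus p6))) \leftrightarrow ((((p1 \oplus (p4 \oplus p1)) \lor p4) \lor ((p4 \land p6) \lor p4)) \to (p4 \oplus p1)) = \text{False} \leftrightarrow \text{True} = \text{False}

\text{False}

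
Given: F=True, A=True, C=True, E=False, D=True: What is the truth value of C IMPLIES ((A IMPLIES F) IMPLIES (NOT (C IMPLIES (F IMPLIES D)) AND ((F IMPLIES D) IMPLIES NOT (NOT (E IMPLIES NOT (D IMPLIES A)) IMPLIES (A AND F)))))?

False

Substituting F=True, A=True, C=True, E=False, D=True:
A IMPLIES F = True IMPLIES True = True
F IMPLIES D = True IMPLIES True = True
C IMPLIES (F IMPLIES D) = True IMPLIES True = True
NOT (C IMPLIES (F IMPLIES D)) = NOT True = False
F IMPLIES D = True IMPLIES True = True
D IMPLIES A = True IMPLIES True = True
NOT (D IMPLIES A) = NOT True = False
E IMPLIES NOT (D IMPLIES A) = False IMPLIES False = True
NOT (E IMPLIES NOT (D IMPLIES A)) = NOT True = False
A AND F = True AND True = True
NOT (E IMPLIES NOT (D IMPLIES A)) IMPLIES (A AND F) = False IMPLIES True = True
NOT (NOT (E IMPLIES NOT (D IMPLIES A)) IMPLIES (A AND F)) = NOT True = False
(F IMPLIES D) IMPLIES NOT (NOT (E IMPLIES NOT (D IMPLIES A)) IMPLIES (A AND F)) = True IMPLIES False = False
NOT (C IMPLIES (F IMPLIES D)) AND ((F IMPLIES D) IMPLIES NOT (NOT (E IMPLIES NOT (D IMPLIES A)) IMPLIES (A AND F))) = False AND False = False
(A IMPLIES F) IMPLIES (NOT (C IMPLIES (F IMPLIES D)) AND ((F IMPLIES D) IMPLIES NOT (NOT (E IMPLIES NOT (D IMPLIES A)) IMPLIES (A AND F)))) = True IMPLIES False = False
C IMPLIES ((A IMPLIES F) IMPLIES (NOT (C IMPLIES (F IMPLIES D)) AND ((F IMPLIES D) IMPLIES NOT (NOT (E IMPLIES NOT (D IMPLIES A)) IMPLIES (A AND F))))) = True IMPLIES False = False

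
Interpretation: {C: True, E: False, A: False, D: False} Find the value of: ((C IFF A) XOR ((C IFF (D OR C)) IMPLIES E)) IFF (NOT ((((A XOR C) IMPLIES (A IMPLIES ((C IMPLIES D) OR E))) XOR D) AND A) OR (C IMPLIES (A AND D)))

C IFF A = True IFF False = False
D OR C = False OR True = True
C IFF (D OR C) = True IFF True = True
(C IFF (D OR C)) IMPLIES E = True IMPLIES False = False
(C IFF A) XOR ((C IFF (D OR C)) IMPLIES E) = False XOR False = False
A XOR C = False XOR True = True
C IMPLIES D = True IMPLIES False = False
(C IMPLIES D) OR E = False OR False = False
A IMPLIES ((C IMPLIES D) OR E) = False IMPLIES False = True
(A XOR C) IMPLIES (A IMPLIES ((C IMPLIES D) OR E)) = True IMPLIES True = True
((A XOR C) IMPLIES (A IMPLIES ((C IMPLIES D) OR E))) XOR D = True XOR False = True
(((A XOR C) IMPLIES (A IMPLIES ((C IMPLIES D) OR E))) XOR D) AND A = True AND False = False
NOT ((((A XOR C) IMPLIES (A IMPLIES ((C IMPLIES D) OR E))) XOR D) AND A) = NOT False = True
A AND D = False AND False = False
C IMPLIES (A AND D) = True IMPLIES False = False
NOT ((((A XOR C) IMPLIES (A IMPLIES ((C IMPLIES D) OR E))) XOR D) AND A) OR (C IMPLIES (A AND D)) = True OR False = True
((C IFF A) XOR ((C IFF (D OR C)) IMPLIES E)) IFF (NOT ((((A XOR C) IMPLIES (A IMPLIES ((C IMPLIES D) OR E))) XOR D) AND A) OR (C IMPLIES (A AND D))) = False IFF True = False

False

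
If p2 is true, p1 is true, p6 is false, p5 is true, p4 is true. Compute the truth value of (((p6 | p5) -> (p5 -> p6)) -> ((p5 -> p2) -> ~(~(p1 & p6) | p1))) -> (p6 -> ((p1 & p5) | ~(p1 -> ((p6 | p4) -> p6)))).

p6 | p5 = F | T = T
p5 -> p6 = T -> F = F
(p6 | p5) -> (p5 -> p6) = T -> F = F
p5 -> p2 = T -> T = T
p1 & p6 = T & F = F
~(p1 & p6) = ~F = T
~(p1 & p6) | p1 = T | T = T
~(~(p1 & p6) | p1) = ~T = F
(p5 -> p2) -> ~(~(p1 & p6) | p1) = T -> F = F
((p6 | p5) -> (p5 -> p6)) -> ((p5 -> p2) -> ~(~(p1 & p6) | p1)) = F -> F = T
p1 & p5 = T & T = T
p6 | p4 = F | T = T
(p6 | p4) -> p6 = T -> F = F
p1 -> ((p6 | p4) -> p6) = T -> F = F
~(p1 -> ((p6 | p4) -> p6)) = ~F = T
(p1 & p5) | ~(p1 -> ((p6 | p4) -> p6)) = T | T = T
p6 -> ((p1 & p5) | ~(p1 -> ((p6 | p4) -> p6))) = F -> T = T
(((p6 | p5) -> (p5 -> p6)) -> ((p5 -> p2) -> ~(~(p1 & p6) | p1))) -> (p6 -> ((p1 & p5) | ~(p1 -> ((p6 | p4) -> p6)))) = T -> T = T

T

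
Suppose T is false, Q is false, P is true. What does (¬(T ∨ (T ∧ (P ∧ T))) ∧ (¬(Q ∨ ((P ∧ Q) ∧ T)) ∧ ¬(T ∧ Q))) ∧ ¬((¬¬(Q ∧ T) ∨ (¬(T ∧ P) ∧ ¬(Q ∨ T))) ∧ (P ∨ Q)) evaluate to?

False

P ∧ T = True ∧ False = False
T ∧ (P ∧ T) = False ∧ False = False
T ∨ (T ∧ (P ∧ T)) = False ∨ False = False
¬(T ∨ (T ∧ (P ∧ T))) = ¬False = True
P ∧ Q = True ∧ False = False
(P ∧ Q) ∧ T = False ∧ False = False
Q ∨ ((P ∧ Q) ∧ T) = False ∨ False = False
¬(Q ∨ ((P ∧ Q) ∧ T)) = ¬False = True
T ∧ Q = False ∧ False = False
¬(T ∧ Q) = ¬False = True
¬(Q ∨ ((P ∧ Q) ∧ T)) ∧ ¬(T ∧ Q) = True ∧ True = True
¬(T ∨ (T ∧ (P ∧ T))) ∧ (¬(Q ∨ ((P ∧ Q) ∧ T)) ∧ ¬(T ∧ Q)) = True ∧ True = True
Q ∧ T = False ∧ False = False
¬(Q ∧ T) = ¬False = True
¬¬(Q ∧ T) = ¬True = False
T ∧ P = False ∧ True = False
¬(T ∧ P) = ¬False = True
Q ∨ T = False ∨ False = False
¬(Q ∨ T) = ¬False = True
¬(T ∧ P) ∧ ¬(Q ∨ T) = True ∧ True = True
¬¬(Q ∧ T) ∨ (¬(T ∧ P) ∧ ¬(Q ∨ T)) = False ∨ True = True
P ∨ Q = True ∨ False = True
(¬¬(Q ∧ T) ∨ (¬(T ∧ P) ∧ ¬(Q ∨ T))) ∧ (P ∨ Q) = True ∧ True = True
¬((¬¬(Q ∧ T) ∨ (¬(T ∧ P) ∧ ¬(Q ∨ T))) ∧ (P ∨ Q)) = ¬True = False
(¬(T ∨ (T ∧ (P ∧ T))) ∧ (¬(Q ∨ ((P ∧ Q) ∧ T)) ∧ ¬(T ∧ Q))) ∧ ¬((¬¬(Q ∧ T) ∨ (¬(T ∧ P) ∧ ¬(Q ∨ T))) ∧ (P ∨ Q)) = True ∧ False = False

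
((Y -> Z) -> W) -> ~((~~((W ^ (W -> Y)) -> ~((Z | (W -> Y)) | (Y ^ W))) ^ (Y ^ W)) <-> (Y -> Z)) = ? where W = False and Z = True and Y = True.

True

Y -> Z = True -> True = True
(Y -> Z) -> W = True -> False = False
W -> Y = False -> True = True
W ^ (W -> Y) = False ^ True = True
W -> Y = False -> True = True
Z | (W -> Y) = True | True = True
Y ^ W = True ^ False = True
(Z | (W -> Y)) | (Y ^ W) = True | True = True
~((Z | (W -> Y)) | (Y ^ W)) = ~True = False
(W ^ (W -> Y)) -> ~((Z | (W -> Y)) | (Y ^ W)) = True -> False = False
~((W ^ (W -> Y)) -> ~((Z | (W -> Y)) | (Y ^ W))) = ~False = True
~~((W ^ (W -> Y)) -> ~((Z | (W -> Y)) | (Y ^ W))) = ~True = False
Y ^ W = True ^ False = True
~~((W ^ (W -> Y)) -> ~((Z | (W -> Y)) | (Y ^ W))) ^ (Y ^ W) = False ^ True = True
Y -> Z = True -> True = True
(~~((W ^ (W -> Y)) -> ~((Z | (W -> Y)) | (Y ^ W))) ^ (Y ^ W)) <-> (Y -> Z) = True <-> True = True
~((~~((W ^ (W -> Y)) -> ~((Z | (W -> Y)) | (Y ^ W))) ^ (Y ^ W)) <-> (Y -> Z)) = ~True = False
((Y -> Z) -> W) -> ~((~~((W ^ (W -> Y)) -> ~((Z | (W -> Y)) | (Y ^ W))) ^ (Y ^ W)) <-> (Y -> Z)) = False -> False = True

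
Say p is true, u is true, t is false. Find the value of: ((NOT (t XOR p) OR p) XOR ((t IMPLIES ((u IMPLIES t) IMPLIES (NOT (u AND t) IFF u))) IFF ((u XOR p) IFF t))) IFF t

t XOR p = false XOR true = true
NOT (t XOR p) = NOT true = false
NOT (t XOR p) OR p = false OR true = true
u IMPLIES t = true IMPLIES false = false
u AND t = true AND false = false
NOT (u AND t) = NOT false = true
NOT (u AND t) IFF u = true IFF true = true
(u IMPLIES t) IMPLIES (NOT (u AND t) IFF u) = false IMPLIES true = true
t IMPLIES ((u IMPLIES t) IMPLIES (NOT (u AND t) IFF u)) = false IMPLIES true = true
u XOR p = true XOR true = false
(u XOR p) IFF t = false IFF false = true
(t IMPLIES ((u IMPLIES t) IMPLIES (NOT (u AND t) IFF u))) IFF ((u XOR p) IFF t) = true IFF true = true
(NOT (t XOR p) OR p) XOR ((t IMPLIES ((u IMPLIES t) IMPLIES (NOT (u AND t) IFF u))) IFF ((u XOR p) IFF t)) = true XOR true = false
((NOT (t XOR p) OR p) XOR ((t IMPLIES ((u IMPLIES t) IMPLIES (NOT (u AND t) IFF u))) IFF ((u XOR p) IFF t))) IFF t = false IFF false = true

true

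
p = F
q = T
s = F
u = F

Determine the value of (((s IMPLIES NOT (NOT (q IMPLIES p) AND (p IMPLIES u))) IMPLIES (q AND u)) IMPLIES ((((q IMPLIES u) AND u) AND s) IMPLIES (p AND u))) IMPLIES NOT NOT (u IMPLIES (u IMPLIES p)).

T

Substituting p=F, q=T, s=F, u=F:
q IMPLIES p = T IMPLIES F = F
NOT (q IMPLIES p) = NOT F = T
p IMPLIES u = F IMPLIES F = T
NOT (q IMPLIES p) AND (p IMPLIES u) = T AND T = T
NOT (NOT (q IMPLIES p) AND (p IMPLIES u)) = NOT T = F
s IMPLIES NOT (NOT (q IMPLIES p) AND (p IMPLIES u)) = F IMPLIES F = T
q AND u = T AND F = F
(s IMPLIES NOT (NOT (q IMPLIES p) AND (p IMPLIES u))) IMPLIES (q AND u) = T IMPLIES F = F
q IMPLIES u = T IMPLIES F = F
(q IMPLIES u) AND u = F AND F = F
((q IMPLIES u) AND u) AND s = F AND F = F
p AND u = F AND F = F
(((q IMPLIES u) AND u) AND s) IMPLIES (p AND u) = F IMPLIES F = T
((s IMPLIES NOT (NOT (q IMPLIES p) AND (p IMPLIES u))) IMPLIES (q AND u)) IMPLIES ((((q IMPLIES u) AND u) AND s) IMPLIES (p AND u)) = F IMPLIES T = T
u IMPLIES p = F IMPLIES F = T
u IMPLIES (u IMPLIES p) = F IMPLIES T = T
NOT (u IMPLIES (u IMPLIES p)) = NOT T = F
NOT NOT (u IMPLIES (u IMPLIES p)) = NOT F = T
(((s IMPLIES NOT (NOT (q IMPLIES p) AND (p IMPLIES u))) IMPLIES (q AND u)) IMPLIES ((((q IMPLIES u) AND u) AND s) IMPLIES (p AND u))) IMPLIES NOT NOT (u IMPLIES (u IMPLIES p)) = T IMPLIES T = T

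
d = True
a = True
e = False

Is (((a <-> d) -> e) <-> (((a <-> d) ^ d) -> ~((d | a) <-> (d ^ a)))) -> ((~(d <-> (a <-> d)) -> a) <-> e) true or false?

True

Substituting d=True, a=True, e=False:
a <-> d = True <-> True = True
(a <-> d) -> e = True -> False = False
a <-> d = True <-> True = True
(a <-> d) ^ d = True ^ True = False
d | a = True | True = True
d ^ a = True ^ True = False
(d | a) <-> (d ^ a) = True <-> False = False
~((d | a) <-> (d ^ a)) = ~False = True
((a <-> d) ^ d) -> ~((d | a) <-> (d ^ a)) = False -> True = True
((a <-> d) -> e) <-> (((a <-> d) ^ d) -> ~((d | a) <-> (d ^ a))) = False <-> True = False
a <-> d = True <-> True = True
d <-> (a <-> d) = True <-> True = True
~(d <-> (a <-> d)) = ~True = False
~(d <-> (a <-> d)) -> a = False -> True = True
(~(d <-> (a <-> d)) -> a) <-> e = True <-> False = False
(((a <-> d) -> e) <-> (((a <-> d) ^ d) -> ~((d | a) <-> (d ^ a)))) -> ((~(d <-> (a <-> d)) -> a) <-> e) = False -> False = True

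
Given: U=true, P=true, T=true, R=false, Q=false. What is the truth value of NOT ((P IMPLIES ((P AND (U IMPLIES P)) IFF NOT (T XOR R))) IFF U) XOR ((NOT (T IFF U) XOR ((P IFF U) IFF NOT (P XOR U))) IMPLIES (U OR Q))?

false

U IMPLIES P = true IMPLIES true = true
P AND (U IMPLIES P) = true AND true = true
T XOR R = true XOR false = true
NOT (T XOR R) = NOT true = false
(P AND (U IMPLIES P)) IFF NOT (T XOR R) = true IFF false = false
P IMPLIES ((P AND (U IMPLIES P)) IFF NOT (T XOR R)) = true IMPLIES false = false
(P IMPLIES ((P AND (U IMPLIES P)) IFF NOT (T XOR R))) IFF U = false IFF true = false
NOT ((P IMPLIES ((P AND (U IMPLIES P)) IFF NOT (T XOR R))) IFF U) = NOT false = true
T IFF U = true IFF true = true
NOT (T IFF U) = NOT true = false
P IFF U = true IFF true = true
P XOR U = true XOR true = false
NOT (P XOR U) = NOT false = true
(P IFF U) IFF NOT (P XOR U) = true IFF true = true
NOT (T IFF U) XOR ((P IFF U) IFF NOT (P XOR U)) = false XOR true = true
U OR Q = true OR false = true
(NOT (T IFF U) XOR ((P IFF U) IFF NOT (P XOR U))) IMPLIES (U OR Q) = true IMPLIES true = true
NOT ((P IMPLIES ((P AND (U IMPLIES P)) IFF NOT (T XOR R))) IFF U) XOR ((NOT (T IFF U) XOR ((P IFF U) IFF NOT (P XOR U))) IMPLIES (U OR Q)) = true XOR true = false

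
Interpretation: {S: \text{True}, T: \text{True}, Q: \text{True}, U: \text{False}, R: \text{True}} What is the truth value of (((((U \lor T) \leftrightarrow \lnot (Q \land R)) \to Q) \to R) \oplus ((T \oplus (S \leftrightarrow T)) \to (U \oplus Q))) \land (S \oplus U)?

\text{False}

Substituting S=\text{True}, T=\text{True}, Q=\text{True}, U=\text{False}, R=\text{True}:
U \lor T = \text{False} \lor \text{True} = \text{True}
Q \land R = \text{True} \land \text{True} = \text{True}
\lnot (Q \land R) = \lnot \text{True} = \text{False}
(U \lor T) \leftrightarrow \lnot (Q \land R) = \text{True} \leftrightarrow \text{False} = \text{False}
((U \lor T) \leftrightarrow \lnot (Q \land R)) \to Q = \text{False} \to \text{True} = \text{True}
(((U \lor T) \leftrightarrow \lnot (Q \land R)) \to Q) \to R = \text{True} \to \text{True} = \text{True}
S \leftrightarrow T = \text{True} \leftrightarrow \text{True} = \text{True}
T \oplus (S \leftrightarrow T) = \text{True} \oplus \text{True} = \text{False}
U \oplus Q = \text{False} \oplus \text{True} = \text{True}
(T \oplus (S \leftrightarrow T)) \to (U \oplus Q) = \text{False} \to \text{True} = \text{True}
((((U \lor T) \leftrightarrow \lnot (Q \land R)) \to Q) \to R) \oplus ((T \oplus (S \leftrightarrow T)) \to (U \oplus Q)) = \text{True} \oplus \text{True} = \text{False}
S \oplus U = \text{True} \oplus \text{False} = \text{True}
(((((U \lor T) \leftrightarrow \lnot (Q \land R)) \to Q) \to R) \oplus ((T \oplus (S \leftrightarrow T)) \to (U \oplus Q))) \land (S \oplus U) = \text{False} \land \text{True} = \text{False}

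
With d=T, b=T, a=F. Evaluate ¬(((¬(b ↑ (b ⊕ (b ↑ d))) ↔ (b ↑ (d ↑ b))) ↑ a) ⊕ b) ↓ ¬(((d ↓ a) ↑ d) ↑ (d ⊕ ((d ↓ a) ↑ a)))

F

b ↑ d = T ↑ T = F
b ⊕ (b ↑ d) = T ⊕ F = T
b ↑ (b ⊕ (b ↑ d)) = T ↑ T = F
¬(b ↑ (b ⊕ (b ↑ d))) = ¬F = T
d ↑ b = T ↑ T = F
b ↑ (d ↑ b) = T ↑ F = T
¬(b ↑ (b ⊕ (b ↑ d))) ↔ (b ↑ (d ↑ b)) = T ↔ T = T
(¬(b ↑ (b ⊕ (b ↑ d))) ↔ (b ↑ (d ↑ b))) ↑ a = T ↑ F = T
((¬(b ↑ (b ⊕ (b ↑ d))) ↔ (b ↑ (d ↑ b))) ↑ a) ⊕ b = T ⊕ T = F
¬(((¬(b ↑ (b ⊕ (b ↑ d))) ↔ (b ↑ (d ↑ b))) ↑ a) ⊕ b) = ¬F = T
d ↓ a = T ↓ F = F
(d ↓ a) ↑ d = F ↑ T = T
d ↓ a = T ↓ F = F
(d ↓ a) ↑ a = F ↑ F = T
d ⊕ ((d ↓ a) ↑ a) = T ⊕ T = F
((d ↓ a) ↑ d) ↑ (d ⊕ ((d ↓ a) ↑ a)) = T ↑ F = T
¬(((d ↓ a) ↑ d) ↑ (d ⊕ ((d ↓ a) ↑ a))) = ¬T = F
¬(((¬(b ↑ (b ⊕ (b ↑ d))) ↔ (b ↑ (d ↑ b))) ↑ a) ⊕ b) ↓ ¬(((d ↓ a) ↑ d) ↑ (d ⊕ ((d ↓ a) ↑ a))) = T ↓ F = F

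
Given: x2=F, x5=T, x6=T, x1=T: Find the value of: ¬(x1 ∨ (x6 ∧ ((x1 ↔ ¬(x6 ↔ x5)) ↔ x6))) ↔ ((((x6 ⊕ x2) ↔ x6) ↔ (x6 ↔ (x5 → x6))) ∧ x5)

F

x6 ↔ x5 = T ↔ T = T
¬(x6 ↔ x5) = ¬T = F
x1 ↔ ¬(x6 ↔ x5) = T ↔ F = F
(x1 ↔ ¬(x6 ↔ x5)) ↔ x6 = F ↔ T = F
x6 ∧ ((x1 ↔ ¬(x6 ↔ x5)) ↔ x6) = T ∧ F = F
x1 ∨ (x6 ∧ ((x1 ↔ ¬(x6 ↔ x5)) ↔ x6)) = T ∨ F = T
¬(x1 ∨ (x6 ∧ ((x1 ↔ ¬(x6 ↔ x5)) ↔ x6))) = ¬T = F
x6 ⊕ x2 = T ⊕ F = T
(x6 ⊕ x2) ↔ x6 = T ↔ T = T
x5 → x6 = T → T = T
x6 ↔ (x5 → x6) = T ↔ T = T
((x6 ⊕ x2) ↔ x6) ↔ (x6 ↔ (x5 → x6)) = T ↔ T = T
(((x6 ⊕ x2) ↔ x6) ↔ (x6 ↔ (x5 → x6))) ∧ x5 = T ∧ T = T
¬(x1 ∨ (x6 ∧ ((x1 ↔ ¬(x6 ↔ x5)) ↔ x6))) ↔ ((((x6 ⊕ x2) ↔ x6) ↔ (x6 ↔ (x5 → x6))) ∧ x5) = F ↔ T = F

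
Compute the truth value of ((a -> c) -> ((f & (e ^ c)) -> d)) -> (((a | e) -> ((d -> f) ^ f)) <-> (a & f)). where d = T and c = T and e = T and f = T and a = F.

T

a -> c = F -> T = T
e ^ c = T ^ T = F
f & (e ^ c) = T & F = F
(f & (e ^ c)) -> d = F -> T = T
(a -> c) -> ((f & (e ^ c)) -> d) = T -> T = T
a | e = F | T = T
d -> f = T -> T = T
(d -> f) ^ f = T ^ T = F
(a | e) -> ((d -> f) ^ f) = T -> F = F
a & f = F & T = F
((a | e) -> ((d -> f) ^ f)) <-> (a & f) = F <-> F = T
((a -> c) -> ((f & (e ^ c)) -> d)) -> (((a | e) -> ((d -> f) ^ f)) <-> (a & f)) = T -> T = T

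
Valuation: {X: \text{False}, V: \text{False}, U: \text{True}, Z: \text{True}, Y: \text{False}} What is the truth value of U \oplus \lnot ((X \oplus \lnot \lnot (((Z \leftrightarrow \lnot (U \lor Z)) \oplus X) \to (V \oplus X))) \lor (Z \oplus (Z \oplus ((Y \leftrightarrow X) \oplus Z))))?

\text{True}

U \lor Z = \text{True} \lor \text{True} = \text{True}
\lnot (U \lor Z) = \lnot \text{True} = \text{False}
Z \leftrightarrow \lnot (U \lor Z) = \text{True} \leftrightarrow \text{False} = \text{False}
(Z \leftrightarrow \lnot (U \lor Z)) \oplus X = \text{False} \oplus \text{False} = \text{False}
V \oplus X = \text{False} \oplus \text{False} = \text{False}
((Z \leftrightarrow \lnot (U \lor Z)) \oplus X) \to (V \oplus X) = \text{False} \to \text{False} = \text{True}
\lnot (((Z \leftrightarrow \lnot (U \lor Z)) \oplus X) \to (V \oplus X)) = \lnot \text{True} = \text{False}
\lnot \lnot (((Z \leftrightarrow \lnot (U \lor Z)) \oplus X) \to (V \oplus X)) = \lnot \text{False} = \text{True}
X \oplus \lnot \lnot (((Z \leftrightarrow \lnot (U \lor Z)) \oplus X) \to (V \oplus X)) = \text{False} \oplus \text{True} = \text{True}
Y \leftrightarrow X = \text{False} \leftrightarrow \text{False} = \text{True}
(Y \leftrightarrow X) \oplus Z = \text{True} \oplus \text{True} = \text{False}
Z \oplus ((Y \leftrightarrow X) \oplus Z) = \text{True} \oplus \text{False} = \text{True}
Z \oplus (Z \oplus ((Y \leftrightarrow X) \oplus Z)) = \text{True} \oplus \text{True} = \text{False}
(X \oplus \lnot \lnot (((Z \leftrightarrow \lnot (U \lor Z)) \oplus X) \to (V \oplus X))) \lor (Z \oplus (Z \oplus ((Y \leftrightarrow X) \oplus Z))) = \text{True} \lor \text{False} = \text{True}
\lnot ((X \oplus \lnot \lnot (((Z \leftrightarrow \lnot (U \lor Z)) \oplus X) \to (V \oplus X))) \lor (Z \oplus (Z \oplus ((Y \leftrightarrow X) \oplus Z)))) = \lnot \text{True} = \text{False}
U \oplus \lnot ((X \oplus \lnot \lnot (((Z \leftrightarrow \lnot (U \lor Z)) \oplus X) \to (V \oplus X))) \lor (Z \oplus (Z \oplus ((Y \leftrightarrow X) \oplus Z)))) = \text{True} \oplus \text{False} = \text{True}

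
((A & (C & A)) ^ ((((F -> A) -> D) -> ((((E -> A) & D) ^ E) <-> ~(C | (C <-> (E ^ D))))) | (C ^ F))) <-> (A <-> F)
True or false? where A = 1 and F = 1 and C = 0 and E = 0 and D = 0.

1

Substituting A=1, F=1, C=0, E=0, D=0:
C & A = 0 & 1 = 0
A & (C & A) = 1 & 0 = 0
F -> A = 1 -> 1 = 1
(F -> A) -> D = 1 -> 0 = 0
E -> A = 0 -> 1 = 1
(E -> A) & D = 1 & 0 = 0
((E -> A) & D) ^ E = 0 ^ 0 = 0
E ^ D = 0 ^ 0 = 0
C <-> (E ^ D) = 0 <-> 0 = 1
C | (C <-> (E ^ D)) = 0 | 1 = 1
~(C | (C <-> (E ^ D))) = ~1 = 0
(((E -> A) & D) ^ E) <-> ~(C | (C <-> (E ^ D))) = 0 <-> 0 = 1
((F -> A) -> D) -> ((((E -> A) & D) ^ E) <-> ~(C | (C <-> (E ^ D)))) = 0 -> 1 = 1
C ^ F = 0 ^ 1 = 1
(((F -> A) -> D) -> ((((E -> A) & D) ^ E) <-> ~(C | (C <-> (E ^ D))))) | (C ^ F) = 1 | 1 = 1
(A & (C & A)) ^ ((((F -> A) -> D) -> ((((E -> A) & D) ^ E) <-> ~(C | (C <-> (E ^ D))))) | (C ^ F)) = 0 ^ 1 = 1
A <-> F = 1 <-> 1 = 1
((A & (C & A)) ^ ((((F -> A) -> D) -> ((((E -> A) & D) ^ E) <-> ~(C | (C <-> (E ^ D))))) | (C ^ F))) <-> (A <-> F) = 1 <-> 1 = 1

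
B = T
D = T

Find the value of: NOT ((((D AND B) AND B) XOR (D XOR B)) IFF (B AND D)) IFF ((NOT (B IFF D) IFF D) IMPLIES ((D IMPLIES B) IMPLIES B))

D AND B = T AND T = T
(D AND B) AND B = T AND T = T
D XOR B = T XOR T = F
((D AND B) AND B) XOR (D XOR B) = T XOR F = T
B AND D = T AND T = T
(((D AND B) AND B) XOR (D XOR B)) IFF (B AND D) = T IFF T = T
NOT ((((D AND B) AND B) XOR (D XOR B)) IFF (B AND D)) = NOT T = F
B IFF D = T IFF T = T
NOT (B IFF D) = NOT T = F
NOT (B IFF D) IFF D = F IFF T = F
D IMPLIES B = T IMPLIES T = T
(D IMPLIES B) IMPLIES B = T IMPLIES T = T
(NOT (B IFF D) IFF D) IMPLIES ((D IMPLIES B) IMPLIES B) = F IMPLIES T = T
NOT ((((D AND B) AND B) XOR (D XOR B)) IFF (B AND D)) IFF ((NOT (B IFF D) IFF D) IMPLIES ((D IMPLIES B) IMPLIES B)) = F IFF T = F

F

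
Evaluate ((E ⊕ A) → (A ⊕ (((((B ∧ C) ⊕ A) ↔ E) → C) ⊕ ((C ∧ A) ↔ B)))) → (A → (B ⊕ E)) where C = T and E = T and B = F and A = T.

E ⊕ A = T ⊕ T = F
B ∧ C = F ∧ T = F
(B ∧ C) ⊕ A = F ⊕ T = T
((B ∧ C) ⊕ A) ↔ E = T ↔ T = T
(((B ∧ C) ⊕ A) ↔ E) → C = T → T = T
C ∧ A = T ∧ T = T
(C ∧ A) ↔ B = T ↔ F = F
((((B ∧ C) ⊕ A) ↔ E) → C) ⊕ ((C ∧ A) ↔ B) = T ⊕ F = T
A ⊕ (((((B ∧ C) ⊕ A) ↔ E) → C) ⊕ ((C ∧ A) ↔ B)) = T ⊕ T = F
(E ⊕ A) → (A ⊕ (((((B ∧ C) ⊕ A) ↔ E) → C) ⊕ ((C ∧ A) ↔ B))) = F → F = T
B ⊕ E = F ⊕ T = T
A → (B ⊕ E) = T → T = T
((E ⊕ A) → (A ⊕ (((((B ∧ C) ⊕ A) ↔ E) → C) ⊕ ((C ∧ A) ↔ B)))) → (A → (B ⊕ E)) = T → T = T

T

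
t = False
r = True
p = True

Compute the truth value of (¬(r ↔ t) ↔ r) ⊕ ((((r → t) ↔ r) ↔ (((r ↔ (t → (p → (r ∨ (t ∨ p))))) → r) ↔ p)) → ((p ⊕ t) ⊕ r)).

False

Substituting t=False, r=True, p=True:
r ↔ t = True ↔ False = False
¬(r ↔ t) = ¬False = True
¬(r ↔ t) ↔ r = True ↔ True = True
r → t = True → False = False
(r → t) ↔ r = False ↔ True = False
t ∨ p = False ∨ True = True
r ∨ (t ∨ p) = True ∨ True = True
p → (r ∨ (t ∨ p)) = True → True = True
t → (p → (r ∨ (t ∨ p))) = False → True = True
r ↔ (t → (p → (r ∨ (t ∨ p)))) = True ↔ True = True
(r ↔ (t → (p → (r ∨ (t ∨ p))))) → r = True → True = True
((r ↔ (t → (p → (r ∨ (t ∨ p))))) → r) ↔ p = True ↔ True = True
((r → t) ↔ r) ↔ (((r ↔ (t → (p → (r ∨ (t ∨ p))))) → r) ↔ p) = False ↔ True = False
p ⊕ t = True ⊕ False = True
(p ⊕ t) ⊕ r = True ⊕ True = False
(((r → t) ↔ r) ↔ (((r ↔ (t → (p → (r ∨ (t ∨ p))))) → r) ↔ p)) → ((p ⊕ t) ⊕ r) = False → False = True
(¬(r ↔ t) ↔ r) ⊕ ((((r → t) ↔ r) ↔ (((r ↔ (t → (p → (r ∨ (t ∨ p))))) → r) ↔ p)) → ((p ⊕ t) ⊕ r)) = True ⊕ True = False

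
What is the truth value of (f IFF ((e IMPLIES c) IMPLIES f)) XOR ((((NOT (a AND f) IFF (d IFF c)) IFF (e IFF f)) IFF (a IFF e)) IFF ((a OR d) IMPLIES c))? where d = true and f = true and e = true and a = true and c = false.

e IMPLIES c = true IMPLIES false = false
(e IMPLIES c) IMPLIES f = false IMPLIES true = true
f IFF ((e IMPLIES c) IMPLIES f) = true IFF true = true
a AND f = true AND true = true
NOT (a AND f) = NOT true = false
d IFF c = true IFF false = false
NOT (a AND f) IFF (d IFF c) = false IFF false = true
e IFF f = true IFF true = true
(NOT (a AND f) IFF (d IFF c)) IFF (e IFF f) = true IFF true = true
a IFF e = true IFF true = true
((NOT (a AND f) IFF (d IFF c)) IFF (e IFF f)) IFF (a IFF e) = true IFF true = true
a OR d = true OR true = true
(a OR d) IMPLIES c = true IMPLIES false = false
(((NOT (a AND f) IFF (d IFF c)) IFF (e IFF f)) IFF (a IFF e)) IFF ((a OR d) IMPLIES c) = true IFF false = false
(f IFF ((e IMPLIES c) IMPLIES f)) XOR ((((NOT (a AND f) IFF (d IFF c)) IFF (e IFF f)) IFF (a IFF e)) IFF ((a OR d) IMPLIES c)) = true XOR false = true

true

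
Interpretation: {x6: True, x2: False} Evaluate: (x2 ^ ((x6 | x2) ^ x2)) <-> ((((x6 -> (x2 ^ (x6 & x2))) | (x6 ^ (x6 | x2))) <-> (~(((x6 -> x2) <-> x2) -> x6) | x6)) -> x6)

x6 | x2 = True | False = True
(x6 | x2) ^ x2 = True ^ False = True
x2 ^ ((x6 | x2) ^ x2) = False ^ True = True
x6 & x2 = True & False = False
x2 ^ (x6 & x2) = False ^ False = False
x6 -> (x2 ^ (x6 & x2)) = True -> False = False
x6 | x2 = True | False = True
x6 ^ (x6 | x2) = True ^ True = False
(x6 -> (x2 ^ (x6 & x2))) | (x6 ^ (x6 | x2)) = False | False = False
x6 -> x2 = True -> False = False
(x6 -> x2) <-> x2 = False <-> False = True
((x6 -> x2) <-> x2) -> x6 = True -> True = True
~(((x6 -> x2) <-> x2) -> x6) = ~True = False
~(((x6 -> x2) <-> x2) -> x6) | x6 = False | True = True
((x6 -> (x2 ^ (x6 & x2))) | (x6 ^ (x6 | x2))) <-> (~(((x6 -> x2) <-> x2) -> x6) | x6) = False <-> True = False
(((x6 -> (x2 ^ (x6 & x2))) | (x6 ^ (x6 | x2))) <-> (~(((x6 -> x2) <-> x2) -> x6) | x6)) -> x6 = False -> True = True
(x2 ^ ((x6 | x2) ^ x2)) <-> ((((x6 -> (x2 ^ (x6 & x2))) | (x6 ^ (x6 | x2))) <-> (~(((x6 -> x2) <-> x2) -> x6) | x6)) -> x6) = True <-> True = True

True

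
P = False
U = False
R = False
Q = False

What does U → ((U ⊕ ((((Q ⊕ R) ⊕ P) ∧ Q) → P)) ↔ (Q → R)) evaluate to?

True

Q ⊕ R = False ⊕ False = False
(Q ⊕ R) ⊕ P = False ⊕ False = False
((Q ⊕ R) ⊕ P) ∧ Q = False ∧ False = False
(((Q ⊕ R) ⊕ P) ∧ Q) → P = False → False = True
U ⊕ ((((Q ⊕ R) ⊕ P) ∧ Q) → P) = False ⊕ True = True
Q → R = False → False = True
(U ⊕ ((((Q ⊕ R) ⊕ P) ∧ Q) → P)) ↔ (Q → R) = True ↔ True = True
U → ((U ⊕ ((((Q ⊕ R) ⊕ P) ∧ Q) → P)) ↔ (Q → R)) = False → True = True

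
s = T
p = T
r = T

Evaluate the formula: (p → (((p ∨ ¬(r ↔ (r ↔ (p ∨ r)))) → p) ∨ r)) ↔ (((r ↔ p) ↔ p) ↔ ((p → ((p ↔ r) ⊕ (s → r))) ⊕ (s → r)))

p ∨ r = T ∨ T = T
r ↔ (p ∨ r) = T ↔ T = T
r ↔ (r ↔ (p ∨ r)) = T ↔ T = T
¬(r ↔ (r ↔ (p ∨ r))) = ¬T = F
p ∨ ¬(r ↔ (r ↔ (p ∨ r))) = T ∨ F = T
(p ∨ ¬(r ↔ (r ↔ (p ∨ r)))) → p = T → T = T
((p ∨ ¬(r ↔ (r ↔ (p ∨ r)))) → p) ∨ r = T ∨ T = T
p → (((p ∨ ¬(r ↔ (r ↔ (p ∨ r)))) → p) ∨ r) = T → T = T
r ↔ p = T ↔ T = T
(r ↔ p) ↔ p = T ↔ T = T
p ↔ r = T ↔ T = T
s → r = T → T = T
(p ↔ r) ⊕ (s → r) = T ⊕ T = F
p → ((p ↔ r) ⊕ (s → r)) = T → F = F
s → r = T → T = T
(p → ((p ↔ r) ⊕ (s → r))) ⊕ (s → r) = F ⊕ T = T
((r ↔ p) ↔ p) ↔ ((p → ((p ↔ r) ⊕ (s → r))) ⊕ (s → r)) = T ↔ T = T
(p → (((p ∨ ¬(r ↔ (r ↔ (p ∨ r)))) → p) ∨ r)) ↔ (((r ↔ p) ↔ p) ↔ ((p → ((p ↔ r) ⊕ (s → r))) ⊕ (s → r))) = T ↔ T = T

T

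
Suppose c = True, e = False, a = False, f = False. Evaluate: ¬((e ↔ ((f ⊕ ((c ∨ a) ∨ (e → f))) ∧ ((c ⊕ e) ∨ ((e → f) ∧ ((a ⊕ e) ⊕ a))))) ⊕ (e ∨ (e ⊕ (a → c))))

False

c ∨ a = True ∨ False = True
e → f = False → False = True
(c ∨ a) ∨ (e → f) = True ∨ True = True
f ⊕ ((c ∨ a) ∨ (e → f)) = False ⊕ True = True
c ⊕ e = True ⊕ False = True
e → f = False → False = True
a ⊕ e = False ⊕ False = False
(a ⊕ e) ⊕ a = False ⊕ False = False
(e → f) ∧ ((a ⊕ e) ⊕ a) = True ∧ False = False
(c ⊕ e) ∨ ((e → f) ∧ ((a ⊕ e) ⊕ a)) = True ∨ False = True
(f ⊕ ((c ∨ a) ∨ (e → f))) ∧ ((c ⊕ e) ∨ ((e → f) ∧ ((a ⊕ e) ⊕ a))) = True ∧ True = True
e ↔ ((f ⊕ ((c ∨ a) ∨ (e → f))) ∧ ((c ⊕ e) ∨ ((e → f) ∧ ((a ⊕ e) ⊕ a)))) = False ↔ True = False
a → c = False → True = True
e ⊕ (a → c) = False ⊕ True = True
e ∨ (e ⊕ (a → c)) = False ∨ True = True
(e ↔ ((f ⊕ ((c ∨ a) ∨ (e → f))) ∧ ((c ⊕ e) ∨ ((e → f) ∧ ((a ⊕ e) ⊕ a))))) ⊕ (e ∨ (e ⊕ (a → c))) = False ⊕ True = True
¬((e ↔ ((f ⊕ ((c ∨ a) ∨ (e → f))) ∧ ((c ⊕ e) ∨ ((e → f) ∧ ((a ⊕ e) ⊕ a))))) ⊕ (e ∨ (e ⊕ (a → c)))) = ¬True = False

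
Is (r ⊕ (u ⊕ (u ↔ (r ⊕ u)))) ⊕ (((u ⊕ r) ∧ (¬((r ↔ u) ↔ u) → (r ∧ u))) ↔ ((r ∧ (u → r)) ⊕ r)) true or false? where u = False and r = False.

Substituting u=False, r=False:
r ⊕ u = False ⊕ False = False
u ↔ (r ⊕ u) = False ↔ False = True
u ⊕ (u ↔ (r ⊕ u)) = False ⊕ True = True
r ⊕ (u ⊕ (u ↔ (r ⊕ u))) = False ⊕ True = True
u ⊕ r = False ⊕ False = False
r ↔ u = False ↔ False = True
(r ↔ u) ↔ u = True ↔ False = False
¬((r ↔ u) ↔ u) = ¬False = True
r ∧ u = False ∧ False = False
¬((r ↔ u) ↔ u) → (r ∧ u) = True → False = False
(u ⊕ r) ∧ (¬((r ↔ u) ↔ u) → (r ∧ u)) = False ∧ False = False
u → r = False → False = True
r ∧ (u → r) = False ∧ True = False
(r ∧ (u → r)) ⊕ r = False ⊕ False = False
((u ⊕ r) ∧ (¬((r ↔ u) ↔ u) → (r ∧ u))) ↔ ((r ∧ (u → r)) ⊕ r) = False ↔ False = True
(r ⊕ (u ⊕ (u ↔ (r ⊕ u)))) ⊕ (((u ⊕ r) ∧ (¬((r ↔ u) ↔ u) → (r ∧ u))) ↔ ((r ∧ (u → r)) ⊕ r)) = True ⊕ True = False

False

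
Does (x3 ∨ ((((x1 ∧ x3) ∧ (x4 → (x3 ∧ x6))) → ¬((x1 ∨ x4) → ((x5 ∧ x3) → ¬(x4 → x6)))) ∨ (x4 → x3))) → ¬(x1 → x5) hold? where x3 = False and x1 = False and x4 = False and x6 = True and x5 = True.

False

x1 ∧ x3 = False ∧ False = False
x3 ∧ x6 = False ∧ True = False
x4 → (x3 ∧ x6) = False → False = True
(x1 ∧ x3) ∧ (x4 → (x3 ∧ x6)) = False ∧ True = False
x1 ∨ x4 = False ∨ False = False
x5 ∧ x3 = True ∧ False = False
x4 → x6 = False → True = True
¬(x4 → x6) = ¬True = False
(x5 ∧ x3) → ¬(x4 → x6) = False → False = True
(x1 ∨ x4) → ((x5 ∧ x3) → ¬(x4 → x6)) = False → True = True
¬((x1 ∨ x4) → ((x5 ∧ x3) → ¬(x4 → x6))) = ¬True = False
((x1 ∧ x3) ∧ (x4 → (x3 ∧ x6))) → ¬((x1 ∨ x4) → ((x5 ∧ x3) → ¬(x4 → x6))) = False → False = True
x4 → x3 = False → False = True
(((x1 ∧ x3) ∧ (x4 → (x3 ∧ x6))) → ¬((x1 ∨ x4) → ((x5 ∧ x3) → ¬(x4 → x6)))) ∨ (x4 → x3) = True ∨ True = True
x3 ∨ ((((x1 ∧ x3) ∧ (x4 → (x3 ∧ x6))) → ¬((x1 ∨ x4) → ((x5 ∧ x3) → ¬(x4 → x6)))) ∨ (x4 → x3)) = False ∨ True = True
x1 → x5 = False → True = True
¬(x1 → x5) = ¬True = False
(x3 ∨ ((((x1 ∧ x3) ∧ (x4 → (x3 ∧ x6))) → ¬((x1 ∨ x4) → ((x5 ∧ x3) → ¬(x4 → x6)))) ∨ (x4 → x3))) → ¬(x1 → x5) = True → False = False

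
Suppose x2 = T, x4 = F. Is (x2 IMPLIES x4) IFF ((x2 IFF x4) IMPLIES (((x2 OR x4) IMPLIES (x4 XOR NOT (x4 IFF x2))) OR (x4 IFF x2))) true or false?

x2 IMPLIES x4 = T IMPLIES F = F
x2 IFF x4 = T IFF F = F
x2 OR x4 = T OR F = T
x4 IFF x2 = F IFF T = F
NOT (x4 IFF x2) = NOT F = T
x4 XOR NOT (x4 IFF x2) = F XOR T = T
(x2 OR x4) IMPLIES (x4 XOR NOT (x4 IFF x2)) = T IMPLIES T = T
x4 IFF x2 = F IFF T = F
((x2 OR x4) IMPLIES (x4 XOR NOT (x4 IFF x2))) OR (x4 IFF x2) = T OR F = T
(x2 IFF x4) IMPLIES (((x2 OR x4) IMPLIES (x4 XOR NOT (x4 IFF x2))) OR (x4 IFF x2)) = F IMPLIES T = T
(x2 IMPLIES x4) IFF ((x2 IFF x4) IMPLIES (((x2 OR x4) IMPLIES (x4 XOR NOT (x4 IFF x2))) OR (x4 IFF x2))) = F IFF T = F

F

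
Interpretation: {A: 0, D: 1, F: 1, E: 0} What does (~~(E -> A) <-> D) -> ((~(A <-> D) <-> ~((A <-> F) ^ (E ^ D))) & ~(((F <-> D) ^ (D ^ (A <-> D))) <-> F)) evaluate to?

E -> A = 0 -> 0 = 1
~(E -> A) = ~1 = 0
~~(E -> A) = ~0 = 1
~~(E -> A) <-> D = 1 <-> 1 = 1
A <-> D = 0 <-> 1 = 0
~(A <-> D) = ~0 = 1
A <-> F = 0 <-> 1 = 0
E ^ D = 0 ^ 1 = 1
(A <-> F) ^ (E ^ D) = 0 ^ 1 = 1
~((A <-> F) ^ (E ^ D)) = ~1 = 0
~(A <-> D) <-> ~((A <-> F) ^ (E ^ D)) = 1 <-> 0 = 0
F <-> D = 1 <-> 1 = 1
A <-> D = 0 <-> 1 = 0
D ^ (A <-> D) = 1 ^ 0 = 1
(F <-> D) ^ (D ^ (A <-> D)) = 1 ^ 1 = 0
((F <-> D) ^ (D ^ (A <-> D))) <-> F = 0 <-> 1 = 0
~(((F <-> D) ^ (D ^ (A <-> D))) <-> F) = ~0 = 1
(~(A <-> D) <-> ~((A <-> F) ^ (E ^ D))) & ~(((F <-> D) ^ (D ^ (A <-> D))) <-> F) = 0 & 1 = 0
(~~(E -> A) <-> D) -> ((~(A <-> D) <-> ~((A <-> F) ^ (E ^ D))) & ~(((F <-> D) ^ (D ^ (A <-> D))) <-> F)) = 1 -> 0 = 0

0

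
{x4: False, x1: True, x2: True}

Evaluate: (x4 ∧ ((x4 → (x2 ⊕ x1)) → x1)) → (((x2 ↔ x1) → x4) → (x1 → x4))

x2 ⊕ x1 = True ⊕ True = False
x4 → (x2 ⊕ x1) = False → False = True
(x4 → (x2 ⊕ x1)) → x1 = True → True = True
x4 ∧ ((x4 → (x2 ⊕ x1)) → x1) = False ∧ True = False
x2 ↔ x1 = True ↔ True = True
(x2 ↔ x1) → x4 = True → False = False
x1 → x4 = True → False = False
((x2 ↔ x1) → x4) → (x1 → x4) = False → False = True
(x4 ∧ ((x4 → (x2 ⊕ x1)) → x1)) → (((x2 ↔ x1) → x4) → (x1 → x4)) = False → True = True

True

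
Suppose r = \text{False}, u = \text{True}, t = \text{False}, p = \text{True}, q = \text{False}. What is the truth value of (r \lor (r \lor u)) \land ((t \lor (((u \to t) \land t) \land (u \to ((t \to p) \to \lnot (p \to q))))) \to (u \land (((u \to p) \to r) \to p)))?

Substituting r=\text{False}, u=\text{True}, t=\text{False}, p=\text{True}, q=\text{False}:
r \lor u = \text{False} \lor \text{True} = \text{True}
r \lor (r \lor u) = \text{False} \lor \text{True} = \text{True}
u \to t = \text{True} \to \text{False} = \text{False}
(u \to t) \land t = \text{False} \land \text{False} = \text{False}
t \to p = \text{False} \to \text{True} = \text{True}
p \to q = \text{True} \to \text{False} = \text{False}
\lnot (p \to q) = \lnot \text{False} = \text{True}
(t \to p) \to \lnot (p \to q) = \text{True} \to \text{True} = \text{True}
u \to ((t \to p) \to \lnot (p \to q)) = \text{True} \to \text{True} = \text{True}
((u \to t) \land t) \land (u \to ((t \to p) \to \lnot (p \to q))) = \text{False} \land \text{True} = \text{False}
t \lor (((u \to t) \land t) \land (u \to ((t \to p) \to \lnot (p \to q)))) = \text{False} \lor \text{False} = \text{False}
u \to p = \text{True} \to \text{True} = \text{True}
(u \to p) \to r = \text{True} \to \text{False} = \text{False}
((u \to p) \to r) \to p = \text{False} \to \text{True} = \text{True}
u \land (((u \to p) \to r) \to p) = \text{True} \land \text{True} = \text{True}
(t \lor (((u \to t) \land t) \land (u \to ((t \to p) \to \lnot (p \to q))))) \to (u \land (((u \to p) \to r) \to p)) = \text{False} \to \text{True} = \text{True}
(r \lor (r \lor u)) \land ((t \lor (((u \to t) \land t) \land (u \to ((t \to p) \to \lnot (p \to q))))) \to (u \land (((u \to p) \to r) \to p))) = \text{True} \land \text{True} = \text{True}

\text{True}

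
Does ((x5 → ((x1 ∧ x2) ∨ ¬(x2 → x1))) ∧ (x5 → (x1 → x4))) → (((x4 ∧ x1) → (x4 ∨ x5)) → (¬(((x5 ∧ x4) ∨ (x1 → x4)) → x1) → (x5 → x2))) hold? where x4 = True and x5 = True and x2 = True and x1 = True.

True

x1 ∧ x2 = True ∧ True = True
x2 → x1 = True → True = True
¬(x2 → x1) = ¬True = False
(x1 ∧ x2) ∨ ¬(x2 → x1) = True ∨ False = True
x5 → ((x1 ∧ x2) ∨ ¬(x2 → x1)) = True → True = True
x1 → x4 = True → True = True
x5 → (x1 → x4) = True → True = True
(x5 → ((x1 ∧ x2) ∨ ¬(x2 → x1))) ∧ (x5 → (x1 → x4)) = True ∧ True = True
x4 ∧ x1 = True ∧ True = True
x4 ∨ x5 = True ∨ True = True
(x4 ∧ x1) → (x4 ∨ x5) = True → True = True
x5 ∧ x4 = True ∧ True = True
x1 → x4 = True → True = True
(x5 ∧ x4) ∨ (x1 → x4) = True ∨ True = True
((x5 ∧ x4) ∨ (x1 → x4)) → x1 = True → True = True
¬(((x5 ∧ x4) ∨ (x1 → x4)) → x1) = ¬True = False
x5 → x2 = True → True = True
¬(((x5 ∧ x4) ∨ (x1 → x4)) → x1) → (x5 → x2) = False → True = True
((x4 ∧ x1) → (x4 ∨ x5)) → (¬(((x5 ∧ x4) ∨ (x1 → x4)) → x1) → (x5 → x2)) = True → True = True
((x5 → ((x1 ∧ x2) ∨ ¬(x2 → x1))) ∧ (x5 → (x1 → x4))) → (((x4 ∧ x1) → (x4 ∨ x5)) → (¬(((x5 ∧ x4) ∨ (x1 → x4)) → x1) → (x5 → x2))) = True → True = True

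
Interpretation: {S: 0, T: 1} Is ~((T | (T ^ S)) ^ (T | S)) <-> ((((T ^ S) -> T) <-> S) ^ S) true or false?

T ^ S = 1 ^ 0 = 1
T | (T ^ S) = 1 | 1 = 1
T | S = 1 | 0 = 1
(T | (T ^ S)) ^ (T | S) = 1 ^ 1 = 0
~((T | (T ^ S)) ^ (T | S)) = ~0 = 1
T ^ S = 1 ^ 0 = 1
(T ^ S) -> T = 1 -> 1 = 1
((T ^ S) -> T) <-> S = 1 <-> 0 = 0
(((T ^ S) -> T) <-> S) ^ S = 0 ^ 0 = 0
~((T | (T ^ S)) ^ (T | S)) <-> ((((T ^ S) -> T) <-> S) ^ S) = 1 <-> 0 = 0

0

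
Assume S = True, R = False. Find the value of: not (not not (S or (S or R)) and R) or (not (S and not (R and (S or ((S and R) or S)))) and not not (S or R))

S or R = True or False = True
S or (S or R) = True or True = True
not (S or (S or R)) = not True = False
not not (S or (S or R)) = not False = True
not not (S or (S or R)) and R = True and False = False
not (not not (S or (S or R)) and R) = not False = True
S and R = True and False = False
(S and R) or S = False or True = True
S or ((S and R) or S) = True or True = True
R and (S or ((S and R) or S)) = False and True = False
not (R and (S or ((S and R) or S))) = not False = True
S and not (R and (S or ((S and R) or S))) = True and True = True
not (S and not (R and (S or ((S and R) or S)))) = not True = False
S or R = True or False = True
not (S or R) = not True = False
not not (S or R) = not False = True
not (S and not (R and (S or ((S and R) or S)))) and not not (S or R) = False and True = False
not (not not (S or (S or R)) and R) or (not (S and not (R and (S or ((S and R) or S)))) and not not (S or R)) = True or False = True

True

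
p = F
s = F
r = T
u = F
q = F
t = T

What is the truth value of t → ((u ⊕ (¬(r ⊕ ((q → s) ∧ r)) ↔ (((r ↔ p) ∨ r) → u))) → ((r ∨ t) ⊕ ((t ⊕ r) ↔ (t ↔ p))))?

T

q → s = F → F = T
(q → s) ∧ r = T ∧ T = T
r ⊕ ((q → s) ∧ r) = T ⊕ T = F
¬(r ⊕ ((q → s) ∧ r)) = ¬F = T
r ↔ p = T ↔ F = F
(r ↔ p) ∨ r = F ∨ T = T
((r ↔ p) ∨ r) → u = T → F = F
¬(r ⊕ ((q → s) ∧ r)) ↔ (((r ↔ p) ∨ r) → u) = T ↔ F = F
u ⊕ (¬(r ⊕ ((q → s) ∧ r)) ↔ (((r ↔ p) ∨ r) → u)) = F ⊕ F = F
r ∨ t = T ∨ T = T
t ⊕ r = T ⊕ T = F
t ↔ p = T ↔ F = F
(t ⊕ r) ↔ (t ↔ p) = F ↔ F = T
(r ∨ t) ⊕ ((t ⊕ r) ↔ (t ↔ p)) = T ⊕ T = F
(u ⊕ (¬(r ⊕ ((q → s) ∧ r)) ↔ (((r ↔ p) ∨ r) → u))) → ((r ∨ t) ⊕ ((t ⊕ r) ↔ (t ↔ p))) = F → F = T
t → ((u ⊕ (¬(r ⊕ ((q → s) ∧ r)) ↔ (((r ↔ p) ∨ r) → u))) → ((r ∨ t) ⊕ ((t ⊕ r) ↔ (t ↔ p)))) = T → T = T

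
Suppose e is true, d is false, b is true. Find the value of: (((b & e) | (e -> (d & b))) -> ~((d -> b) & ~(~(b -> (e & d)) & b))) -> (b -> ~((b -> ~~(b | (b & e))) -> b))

b & e = T & T = T
d & b = F & T = F
e -> (d & b) = T -> F = F
(b & e) | (e -> (d & b)) = T | F = T
d -> b = F -> T = T
e & d = T & F = F
b -> (e & d) = T -> F = F
~(b -> (e & d)) = ~F = T
~(b -> (e & d)) & b = T & T = T
~(~(b -> (e & d)) & b) = ~T = F
(d -> b) & ~(~(b -> (e & d)) & b) = T & F = F
~((d -> b) & ~(~(b -> (e & d)) & b)) = ~F = T
((b & e) | (e -> (d & b))) -> ~((d -> b) & ~(~(b -> (e & d)) & b)) = T -> T = T
b & e = T & T = T
b | (b & e) = T | T = T
~(b | (b & e)) = ~T = F
~~(b | (b & e)) = ~F = T
b -> ~~(b | (b & e)) = T -> T = T
(b -> ~~(b | (b & e))) -> b = T -> T = T
~((b -> ~~(b | (b & e))) -> b) = ~T = F
b -> ~((b -> ~~(b | (b & e))) -> b) = T -> F = F
(((b & e) | (e -> (d & b))) -> ~((d -> b) & ~(~(b -> (e & d)) & b))) -> (b -> ~((b -> ~~(b | (b & e))) -> b)) = T -> F = F

F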